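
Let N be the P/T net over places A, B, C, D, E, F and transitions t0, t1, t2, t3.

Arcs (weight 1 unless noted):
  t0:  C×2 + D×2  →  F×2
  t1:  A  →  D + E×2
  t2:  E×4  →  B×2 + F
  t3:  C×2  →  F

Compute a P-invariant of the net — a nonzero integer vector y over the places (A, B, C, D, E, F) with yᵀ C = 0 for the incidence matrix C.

y = (A:2, B:2, C:0, D:0, E:1, F:0)

Incidence matrix C (rows=places, cols=transitions):
       t0   t1   t2   t3
    A   0   -1    0    0
    B   0    0    2    0
    C  -2    0    0   -2
    D  -2    1    0    0
    E   0    2   -4    0
    F   2    0    1    1

Candidate y = [2, 2, 0, 0, 1, 0]; check y·C column-wise:
  col t0: 2·0 + 2·0 + 0·-2 + 0·-2 + 1·0 + 0·2 = 0
  col t1: 2·-1 + 2·0 + 0·1 + 1·2 = 0
  col t2: 2·0 + 2·2 + 1·-4 + 0·1 = 0
  col t3: 2·0 + 2·0 + 0·-2 + 1·0 + 0·1 = 0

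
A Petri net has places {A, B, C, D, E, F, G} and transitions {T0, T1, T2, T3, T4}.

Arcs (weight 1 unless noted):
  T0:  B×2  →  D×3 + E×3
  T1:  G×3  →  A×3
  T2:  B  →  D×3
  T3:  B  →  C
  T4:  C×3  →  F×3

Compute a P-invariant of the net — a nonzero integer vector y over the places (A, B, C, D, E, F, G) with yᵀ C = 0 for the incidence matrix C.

Incidence matrix C (rows=places, cols=transitions):
       T0   T1   T2   T3   T4
    A   0    3    0    0    0
    B  -2    0   -1   -1    0
    C   0    0    0    1   -3
    D   3    0    3    0    0
    E   3    0    0    0    0
    F   0    0    0    0    3
    G   0   -3    0    0    0

Candidate y = [0, 3, 3, 1, 1, 3, 0]; check y·C column-wise:
  col T0: 3·-2 + 3·0 + 1·3 + 1·3 + 3·0 = 0
  col T1: 0·3 + 3·0 + 3·0 + 1·0 + 1·0 + 3·0 + 0·-3 = 0
  col T2: 3·-1 + 3·0 + 1·3 + 1·0 + 3·0 = 0
  col T3: 3·-1 + 3·1 + 1·0 + 1·0 + 3·0 = 0
  col T4: 3·0 + 3·-3 + 1·0 + 1·0 + 3·3 = 0

y = (A:0, B:3, C:3, D:1, E:1, F:3, G:0)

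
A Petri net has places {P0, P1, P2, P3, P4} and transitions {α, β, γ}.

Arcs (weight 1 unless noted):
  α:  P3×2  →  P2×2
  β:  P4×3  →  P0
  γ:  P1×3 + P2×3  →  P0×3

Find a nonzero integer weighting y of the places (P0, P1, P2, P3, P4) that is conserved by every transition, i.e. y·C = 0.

Incidence matrix C (rows=places, cols=transitions):
        α    β    γ
   P0   0    1    3
   P1   0    0   -3
   P2   2    0   -3
   P3  -2    0    0
   P4   0   -3    0

Candidate y = [0, 1, -1, -1, 0]; check y·C column-wise:
  col α: 1·0 + -1·2 + -1·-2 = 0
  col β: 0·1 + 1·0 + -1·0 + -1·0 + 0·-3 = 0
  col γ: 0·3 + 1·-3 + -1·-3 + -1·0 = 0

y = (P0:0, P1:1, P2:-1, P3:-1, P4:0)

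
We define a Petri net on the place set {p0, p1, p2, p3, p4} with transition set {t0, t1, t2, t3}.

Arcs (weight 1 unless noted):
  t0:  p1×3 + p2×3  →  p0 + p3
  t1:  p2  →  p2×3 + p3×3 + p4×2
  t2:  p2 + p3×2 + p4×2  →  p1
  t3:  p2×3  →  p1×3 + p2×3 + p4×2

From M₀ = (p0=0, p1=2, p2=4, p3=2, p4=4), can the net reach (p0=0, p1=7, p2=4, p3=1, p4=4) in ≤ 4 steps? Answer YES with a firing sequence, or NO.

step 1: fire t1:  (p0=0, p1=2, p2=4, p3=2, p4=4) → (p0=0, p1=2, p2=6, p3=5, p4=6)
step 2: fire t2:  (p0=0, p1=2, p2=6, p3=5, p4=6) → (p0=0, p1=3, p2=5, p3=3, p4=4)
step 3: fire t2:  (p0=0, p1=3, p2=5, p3=3, p4=4) → (p0=0, p1=4, p2=4, p3=1, p4=2)
step 4: fire t3:  (p0=0, p1=4, p2=4, p3=1, p4=2) → (p0=0, p1=7, p2=4, p3=1, p4=4)

YES — reachable via ⟨t1, t2, t2, t3⟩ (4 firings)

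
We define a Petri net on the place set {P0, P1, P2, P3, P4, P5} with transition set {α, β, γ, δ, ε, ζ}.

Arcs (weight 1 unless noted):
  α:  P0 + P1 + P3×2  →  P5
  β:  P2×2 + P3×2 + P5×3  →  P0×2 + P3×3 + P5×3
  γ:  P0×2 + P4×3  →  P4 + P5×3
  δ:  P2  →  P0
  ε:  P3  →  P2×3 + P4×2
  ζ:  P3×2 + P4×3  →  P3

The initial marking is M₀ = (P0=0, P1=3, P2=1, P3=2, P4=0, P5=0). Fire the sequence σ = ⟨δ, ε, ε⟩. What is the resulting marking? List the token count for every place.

(P0=1, P1=3, P2=6, P3=0, P4=4, P5=0)

step 1: fire δ:  (P0=0, P1=3, P2=1, P3=2, P4=0, P5=0) → (P0=1, P1=3, P2=0, P3=2, P4=0, P5=0)
step 2: fire ε:  (P0=1, P1=3, P2=0, P3=2, P4=0, P5=0) → (P0=1, P1=3, P2=3, P3=1, P4=2, P5=0)
step 3: fire ε:  (P0=1, P1=3, P2=3, P3=1, P4=2, P5=0) → (P0=1, P1=3, P2=6, P3=0, P4=4, P5=0)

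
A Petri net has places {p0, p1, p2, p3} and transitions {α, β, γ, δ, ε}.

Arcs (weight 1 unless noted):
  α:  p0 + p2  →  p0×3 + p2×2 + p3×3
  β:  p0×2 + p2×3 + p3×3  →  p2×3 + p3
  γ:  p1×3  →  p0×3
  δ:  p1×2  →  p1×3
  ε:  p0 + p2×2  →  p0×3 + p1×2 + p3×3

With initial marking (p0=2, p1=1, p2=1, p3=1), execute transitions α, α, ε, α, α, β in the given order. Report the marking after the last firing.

step 1: fire α:  (p0=2, p1=1, p2=1, p3=1) → (p0=4, p1=1, p2=2, p3=4)
step 2: fire α:  (p0=4, p1=1, p2=2, p3=4) → (p0=6, p1=1, p2=3, p3=7)
step 3: fire ε:  (p0=6, p1=1, p2=3, p3=7) → (p0=8, p1=3, p2=1, p3=10)
step 4: fire α:  (p0=8, p1=3, p2=1, p3=10) → (p0=10, p1=3, p2=2, p3=13)
step 5: fire α:  (p0=10, p1=3, p2=2, p3=13) → (p0=12, p1=3, p2=3, p3=16)
step 6: fire β:  (p0=12, p1=3, p2=3, p3=16) → (p0=10, p1=3, p2=3, p3=14)

(p0=10, p1=3, p2=3, p3=14)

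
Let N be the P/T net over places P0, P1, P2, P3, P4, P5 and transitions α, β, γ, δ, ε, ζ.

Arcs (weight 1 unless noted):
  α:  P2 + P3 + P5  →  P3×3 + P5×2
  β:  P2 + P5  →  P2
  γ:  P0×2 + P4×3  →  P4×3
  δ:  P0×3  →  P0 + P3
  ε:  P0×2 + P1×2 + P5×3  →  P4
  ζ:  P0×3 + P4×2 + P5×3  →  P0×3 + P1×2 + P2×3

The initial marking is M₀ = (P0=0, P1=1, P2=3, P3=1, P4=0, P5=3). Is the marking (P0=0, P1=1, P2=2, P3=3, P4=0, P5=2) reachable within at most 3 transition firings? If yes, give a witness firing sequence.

step 1: fire α:  (P0=0, P1=1, P2=3, P3=1, P4=0, P5=3) → (P0=0, P1=1, P2=2, P3=3, P4=0, P5=4)
step 2: fire β:  (P0=0, P1=1, P2=2, P3=3, P4=0, P5=4) → (P0=0, P1=1, P2=2, P3=3, P4=0, P5=3)
step 3: fire β:  (P0=0, P1=1, P2=2, P3=3, P4=0, P5=3) → (P0=0, P1=1, P2=2, P3=3, P4=0, P5=2)

YES — reachable via ⟨α, β, β⟩ (3 firings)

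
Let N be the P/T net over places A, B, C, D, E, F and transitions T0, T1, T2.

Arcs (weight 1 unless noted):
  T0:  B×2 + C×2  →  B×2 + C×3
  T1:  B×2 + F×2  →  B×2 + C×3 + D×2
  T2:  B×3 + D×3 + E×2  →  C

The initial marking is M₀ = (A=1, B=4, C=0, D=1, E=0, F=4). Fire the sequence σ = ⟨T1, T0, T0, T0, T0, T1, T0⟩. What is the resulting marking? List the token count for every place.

(A=1, B=4, C=11, D=5, E=0, F=0)

step 1: fire T1:  (A=1, B=4, C=0, D=1, E=0, F=4) → (A=1, B=4, C=3, D=3, E=0, F=2)
step 2: fire T0:  (A=1, B=4, C=3, D=3, E=0, F=2) → (A=1, B=4, C=4, D=3, E=0, F=2)
step 3: fire T0:  (A=1, B=4, C=4, D=3, E=0, F=2) → (A=1, B=4, C=5, D=3, E=0, F=2)
step 4: fire T0:  (A=1, B=4, C=5, D=3, E=0, F=2) → (A=1, B=4, C=6, D=3, E=0, F=2)
step 5: fire T0:  (A=1, B=4, C=6, D=3, E=0, F=2) → (A=1, B=4, C=7, D=3, E=0, F=2)
step 6: fire T1:  (A=1, B=4, C=7, D=3, E=0, F=2) → (A=1, B=4, C=10, D=5, E=0, F=0)
step 7: fire T0:  (A=1, B=4, C=10, D=5, E=0, F=0) → (A=1, B=4, C=11, D=5, E=0, F=0)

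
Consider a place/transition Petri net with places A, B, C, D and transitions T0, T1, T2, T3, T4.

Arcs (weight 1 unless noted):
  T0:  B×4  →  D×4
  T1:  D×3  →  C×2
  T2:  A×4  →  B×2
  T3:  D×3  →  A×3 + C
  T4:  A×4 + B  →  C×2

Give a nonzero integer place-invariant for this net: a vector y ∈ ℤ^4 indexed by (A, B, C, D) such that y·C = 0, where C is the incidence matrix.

Incidence matrix C (rows=places, cols=transitions):
       T0   T1   T2   T3   T4
    A   0    0   -4    3   -4
    B  -4    0    2    0   -1
    C   0    2    0    1    2
    D   4   -3    0   -3    0

Candidate y = [1, 2, 3, 2]; check y·C column-wise:
  col T0: 1·0 + 2·-4 + 3·0 + 2·4 = 0
  col T1: 1·0 + 2·0 + 3·2 + 2·-3 = 0
  col T2: 1·-4 + 2·2 + 3·0 + 2·0 = 0
  col T3: 1·3 + 2·0 + 3·1 + 2·-3 = 0
  col T4: 1·-4 + 2·-1 + 3·2 + 2·0 = 0

y = (A:1, B:2, C:3, D:2)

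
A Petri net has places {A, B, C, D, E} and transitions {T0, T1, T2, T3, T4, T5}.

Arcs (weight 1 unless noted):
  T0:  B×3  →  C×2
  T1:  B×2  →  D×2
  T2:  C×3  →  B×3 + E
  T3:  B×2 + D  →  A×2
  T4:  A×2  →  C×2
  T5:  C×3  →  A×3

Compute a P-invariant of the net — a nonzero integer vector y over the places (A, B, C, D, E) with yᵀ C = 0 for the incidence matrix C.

Incidence matrix C (rows=places, cols=transitions):
       T0   T1   T2   T3   T4   T5
    A   0    0    0    2   -2    3
    B  -3   -2    3   -2    0    0
    C   2    0   -3    0    2   -3
    D   0    2    0   -1    0    0
    E   0    0    1    0    0    0

Candidate y = [3, 2, 3, 2, 3]; check y·C column-wise:
  col T0: 3·0 + 2·-3 + 3·2 + 2·0 + 3·0 = 0
  col T1: 3·0 + 2·-2 + 3·0 + 2·2 + 3·0 = 0
  col T2: 3·0 + 2·3 + 3·-3 + 2·0 + 3·1 = 0
  col T3: 3·2 + 2·-2 + 3·0 + 2·-1 + 3·0 = 0
  col T4: 3·-2 + 2·0 + 3·2 + 2·0 + 3·0 = 0
  col T5: 3·3 + 2·0 + 3·-3 + 2·0 + 3·0 = 0

y = (A:3, B:2, C:3, D:2, E:3)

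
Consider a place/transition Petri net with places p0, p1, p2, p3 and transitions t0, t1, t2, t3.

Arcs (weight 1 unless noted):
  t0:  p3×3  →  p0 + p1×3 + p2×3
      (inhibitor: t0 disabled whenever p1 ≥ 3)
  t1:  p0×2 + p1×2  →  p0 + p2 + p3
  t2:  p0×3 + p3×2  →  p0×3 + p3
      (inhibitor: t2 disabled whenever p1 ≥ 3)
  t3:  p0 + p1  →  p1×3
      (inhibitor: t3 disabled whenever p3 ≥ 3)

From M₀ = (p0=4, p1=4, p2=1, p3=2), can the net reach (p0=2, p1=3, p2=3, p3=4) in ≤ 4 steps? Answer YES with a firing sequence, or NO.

depth 0: 1 marking
depth 1: 3 markings reached so far
depth 2: 8 markings reached so far
depth 3: 16 markings reached so far
depth 4: 25 markings reached so far
target is not among the 25 markings reachable within 4 steps

NO — not reachable within 4 firings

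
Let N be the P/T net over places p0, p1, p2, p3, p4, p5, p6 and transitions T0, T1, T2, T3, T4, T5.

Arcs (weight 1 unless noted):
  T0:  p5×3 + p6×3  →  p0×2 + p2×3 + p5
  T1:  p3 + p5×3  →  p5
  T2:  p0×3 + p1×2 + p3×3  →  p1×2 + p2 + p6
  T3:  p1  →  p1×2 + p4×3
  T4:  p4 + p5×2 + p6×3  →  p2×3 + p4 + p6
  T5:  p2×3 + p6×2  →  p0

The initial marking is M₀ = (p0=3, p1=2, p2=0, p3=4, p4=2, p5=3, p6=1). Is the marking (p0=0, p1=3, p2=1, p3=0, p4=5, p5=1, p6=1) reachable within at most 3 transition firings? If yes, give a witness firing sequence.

NO — not reachable within 3 firings

depth 0: 1 marking
depth 1: 4 markings reached so far
depth 2: 8 markings reached so far
depth 3: 12 markings reached so far
target is not among the 12 markings reachable within 3 steps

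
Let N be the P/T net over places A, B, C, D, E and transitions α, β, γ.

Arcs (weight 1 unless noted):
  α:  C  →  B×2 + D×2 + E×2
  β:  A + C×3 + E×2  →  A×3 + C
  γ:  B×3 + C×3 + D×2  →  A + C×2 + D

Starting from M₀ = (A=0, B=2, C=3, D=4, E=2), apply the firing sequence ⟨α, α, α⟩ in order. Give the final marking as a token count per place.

step 1: fire α:  (A=0, B=2, C=3, D=4, E=2) → (A=0, B=4, C=2, D=6, E=4)
step 2: fire α:  (A=0, B=4, C=2, D=6, E=4) → (A=0, B=6, C=1, D=8, E=6)
step 3: fire α:  (A=0, B=6, C=1, D=8, E=6) → (A=0, B=8, C=0, D=10, E=8)

(A=0, B=8, C=0, D=10, E=8)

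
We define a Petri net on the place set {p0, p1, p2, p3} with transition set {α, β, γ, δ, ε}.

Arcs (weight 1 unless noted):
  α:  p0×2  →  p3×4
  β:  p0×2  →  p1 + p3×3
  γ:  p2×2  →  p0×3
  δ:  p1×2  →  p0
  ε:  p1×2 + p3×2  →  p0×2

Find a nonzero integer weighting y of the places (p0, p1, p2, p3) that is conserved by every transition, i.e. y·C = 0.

y = (p0:2, p1:1, p2:3, p3:1)

Incidence matrix C (rows=places, cols=transitions):
        α    β    γ    δ    ε
   p0  -2   -2    3    1    2
   p1   0    1    0   -2   -2
   p2   0    0   -2    0    0
   p3   4    3    0    0   -2

Candidate y = [2, 1, 3, 1]; check y·C column-wise:
  col α: 2·-2 + 1·0 + 3·0 + 1·4 = 0
  col β: 2·-2 + 1·1 + 3·0 + 1·3 = 0
  col γ: 2·3 + 1·0 + 3·-2 + 1·0 = 0
  col δ: 2·1 + 1·-2 + 3·0 + 1·0 = 0
  col ε: 2·2 + 1·-2 + 3·0 + 1·-2 = 0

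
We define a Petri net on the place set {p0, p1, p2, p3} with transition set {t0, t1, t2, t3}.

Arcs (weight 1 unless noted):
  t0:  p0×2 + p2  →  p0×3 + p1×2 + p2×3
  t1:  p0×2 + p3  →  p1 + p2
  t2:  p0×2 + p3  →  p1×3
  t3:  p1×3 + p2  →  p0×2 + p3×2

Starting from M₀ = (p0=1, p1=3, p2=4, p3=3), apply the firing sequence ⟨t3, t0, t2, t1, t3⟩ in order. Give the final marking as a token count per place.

(p0=2, p1=3, p2=5, p3=5)

step 1: fire t3:  (p0=1, p1=3, p2=4, p3=3) → (p0=3, p1=0, p2=3, p3=5)
step 2: fire t0:  (p0=3, p1=0, p2=3, p3=5) → (p0=4, p1=2, p2=5, p3=5)
step 3: fire t2:  (p0=4, p1=2, p2=5, p3=5) → (p0=2, p1=5, p2=5, p3=4)
step 4: fire t1:  (p0=2, p1=5, p2=5, p3=4) → (p0=0, p1=6, p2=6, p3=3)
step 5: fire t3:  (p0=0, p1=6, p2=6, p3=3) → (p0=2, p1=3, p2=5, p3=5)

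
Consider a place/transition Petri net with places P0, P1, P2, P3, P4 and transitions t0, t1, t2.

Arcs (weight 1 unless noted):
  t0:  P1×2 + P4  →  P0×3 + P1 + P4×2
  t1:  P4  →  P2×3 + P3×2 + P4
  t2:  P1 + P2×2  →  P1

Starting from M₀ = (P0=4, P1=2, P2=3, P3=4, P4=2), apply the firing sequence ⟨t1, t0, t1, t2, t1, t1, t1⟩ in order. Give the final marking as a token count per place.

(P0=7, P1=1, P2=16, P3=14, P4=3)

step 1: fire t1:  (P0=4, P1=2, P2=3, P3=4, P4=2) → (P0=4, P1=2, P2=6, P3=6, P4=2)
step 2: fire t0:  (P0=4, P1=2, P2=6, P3=6, P4=2) → (P0=7, P1=1, P2=6, P3=6, P4=3)
step 3: fire t1:  (P0=7, P1=1, P2=6, P3=6, P4=3) → (P0=7, P1=1, P2=9, P3=8, P4=3)
step 4: fire t2:  (P0=7, P1=1, P2=9, P3=8, P4=3) → (P0=7, P1=1, P2=7, P3=8, P4=3)
step 5: fire t1:  (P0=7, P1=1, P2=7, P3=8, P4=3) → (P0=7, P1=1, P2=10, P3=10, P4=3)
step 6: fire t1:  (P0=7, P1=1, P2=10, P3=10, P4=3) → (P0=7, P1=1, P2=13, P3=12, P4=3)
step 7: fire t1:  (P0=7, P1=1, P2=13, P3=12, P4=3) → (P0=7, P1=1, P2=16, P3=14, P4=3)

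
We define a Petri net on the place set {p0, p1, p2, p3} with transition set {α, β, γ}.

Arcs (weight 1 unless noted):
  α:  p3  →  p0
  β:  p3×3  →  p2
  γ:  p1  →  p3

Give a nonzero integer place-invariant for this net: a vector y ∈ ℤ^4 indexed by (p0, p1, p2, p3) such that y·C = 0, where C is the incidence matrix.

y = (p0:1, p1:1, p2:3, p3:1)

Incidence matrix C (rows=places, cols=transitions):
        α    β    γ
   p0   1    0    0
   p1   0    0   -1
   p2   0    1    0
   p3  -1   -3    1

Candidate y = [1, 1, 3, 1]; check y·C column-wise:
  col α: 1·1 + 1·0 + 3·0 + 1·-1 = 0
  col β: 1·0 + 1·0 + 3·1 + 1·-3 = 0
  col γ: 1·0 + 1·-1 + 3·0 + 1·1 = 0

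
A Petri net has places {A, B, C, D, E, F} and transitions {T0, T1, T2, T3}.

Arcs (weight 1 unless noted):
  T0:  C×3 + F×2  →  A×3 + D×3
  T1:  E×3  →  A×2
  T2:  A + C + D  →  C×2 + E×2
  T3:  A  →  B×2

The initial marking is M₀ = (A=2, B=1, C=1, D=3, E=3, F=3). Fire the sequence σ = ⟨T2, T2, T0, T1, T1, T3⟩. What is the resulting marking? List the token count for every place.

(A=6, B=3, C=0, D=4, E=1, F=1)

step 1: fire T2:  (A=2, B=1, C=1, D=3, E=3, F=3) → (A=1, B=1, C=2, D=2, E=5, F=3)
step 2: fire T2:  (A=1, B=1, C=2, D=2, E=5, F=3) → (A=0, B=1, C=3, D=1, E=7, F=3)
step 3: fire T0:  (A=0, B=1, C=3, D=1, E=7, F=3) → (A=3, B=1, C=0, D=4, E=7, F=1)
step 4: fire T1:  (A=3, B=1, C=0, D=4, E=7, F=1) → (A=5, B=1, C=0, D=4, E=4, F=1)
step 5: fire T1:  (A=5, B=1, C=0, D=4, E=4, F=1) → (A=7, B=1, C=0, D=4, E=1, F=1)
step 6: fire T3:  (A=7, B=1, C=0, D=4, E=1, F=1) → (A=6, B=3, C=0, D=4, E=1, F=1)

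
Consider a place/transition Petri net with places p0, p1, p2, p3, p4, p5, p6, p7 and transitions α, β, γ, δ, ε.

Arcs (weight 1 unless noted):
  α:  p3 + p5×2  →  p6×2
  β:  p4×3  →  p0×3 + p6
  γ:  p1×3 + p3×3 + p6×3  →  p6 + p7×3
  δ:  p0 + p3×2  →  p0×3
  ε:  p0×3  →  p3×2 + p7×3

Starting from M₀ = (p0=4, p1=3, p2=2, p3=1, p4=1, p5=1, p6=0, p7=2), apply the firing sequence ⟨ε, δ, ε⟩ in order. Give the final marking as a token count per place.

step 1: fire ε:  (p0=4, p1=3, p2=2, p3=1, p4=1, p5=1, p6=0, p7=2) → (p0=1, p1=3, p2=2, p3=3, p4=1, p5=1, p6=0, p7=5)
step 2: fire δ:  (p0=1, p1=3, p2=2, p3=3, p4=1, p5=1, p6=0, p7=5) → (p0=3, p1=3, p2=2, p3=1, p4=1, p5=1, p6=0, p7=5)
step 3: fire ε:  (p0=3, p1=3, p2=2, p3=1, p4=1, p5=1, p6=0, p7=5) → (p0=0, p1=3, p2=2, p3=3, p4=1, p5=1, p6=0, p7=8)

(p0=0, p1=3, p2=2, p3=3, p4=1, p5=1, p6=0, p7=8)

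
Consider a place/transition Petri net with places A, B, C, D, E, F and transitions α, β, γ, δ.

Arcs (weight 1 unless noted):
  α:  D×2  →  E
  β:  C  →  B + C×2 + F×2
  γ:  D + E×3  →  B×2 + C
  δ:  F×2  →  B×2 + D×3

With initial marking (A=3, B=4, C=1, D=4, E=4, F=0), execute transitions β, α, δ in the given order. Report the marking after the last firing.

step 1: fire β:  (A=3, B=4, C=1, D=4, E=4, F=0) → (A=3, B=5, C=2, D=4, E=4, F=2)
step 2: fire α:  (A=3, B=5, C=2, D=4, E=4, F=2) → (A=3, B=5, C=2, D=2, E=5, F=2)
step 3: fire δ:  (A=3, B=5, C=2, D=2, E=5, F=2) → (A=3, B=7, C=2, D=5, E=5, F=0)

(A=3, B=7, C=2, D=5, E=5, F=0)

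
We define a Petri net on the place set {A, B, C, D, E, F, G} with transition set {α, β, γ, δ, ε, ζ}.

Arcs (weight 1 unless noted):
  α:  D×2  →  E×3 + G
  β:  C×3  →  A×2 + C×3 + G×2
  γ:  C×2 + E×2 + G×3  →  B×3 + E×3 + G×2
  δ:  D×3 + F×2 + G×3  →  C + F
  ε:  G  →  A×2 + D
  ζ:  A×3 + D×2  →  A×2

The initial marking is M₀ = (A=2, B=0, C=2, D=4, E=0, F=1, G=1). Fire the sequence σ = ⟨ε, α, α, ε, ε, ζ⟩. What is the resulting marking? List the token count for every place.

step 1: fire ε:  (A=2, B=0, C=2, D=4, E=0, F=1, G=1) → (A=4, B=0, C=2, D=5, E=0, F=1, G=0)
step 2: fire α:  (A=4, B=0, C=2, D=5, E=0, F=1, G=0) → (A=4, B=0, C=2, D=3, E=3, F=1, G=1)
step 3: fire α:  (A=4, B=0, C=2, D=3, E=3, F=1, G=1) → (A=4, B=0, C=2, D=1, E=6, F=1, G=2)
step 4: fire ε:  (A=4, B=0, C=2, D=1, E=6, F=1, G=2) → (A=6, B=0, C=2, D=2, E=6, F=1, G=1)
step 5: fire ε:  (A=6, B=0, C=2, D=2, E=6, F=1, G=1) → (A=8, B=0, C=2, D=3, E=6, F=1, G=0)
step 6: fire ζ:  (A=8, B=0, C=2, D=3, E=6, F=1, G=0) → (A=7, B=0, C=2, D=1, E=6, F=1, G=0)

(A=7, B=0, C=2, D=1, E=6, F=1, G=0)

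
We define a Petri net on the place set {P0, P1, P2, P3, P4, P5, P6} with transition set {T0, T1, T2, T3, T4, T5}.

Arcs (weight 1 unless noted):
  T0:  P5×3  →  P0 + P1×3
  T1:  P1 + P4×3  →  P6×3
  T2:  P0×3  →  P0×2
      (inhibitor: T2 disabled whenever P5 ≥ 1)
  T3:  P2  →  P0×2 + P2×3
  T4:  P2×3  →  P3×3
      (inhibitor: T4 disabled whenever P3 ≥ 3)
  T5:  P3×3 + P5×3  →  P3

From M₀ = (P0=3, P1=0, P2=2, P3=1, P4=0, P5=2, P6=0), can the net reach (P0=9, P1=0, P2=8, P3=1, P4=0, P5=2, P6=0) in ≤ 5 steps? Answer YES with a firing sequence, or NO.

step 1: fire T3:  (P0=3, P1=0, P2=2, P3=1, P4=0, P5=2, P6=0) → (P0=5, P1=0, P2=4, P3=1, P4=0, P5=2, P6=0)
step 2: fire T3:  (P0=5, P1=0, P2=4, P3=1, P4=0, P5=2, P6=0) → (P0=7, P1=0, P2=6, P3=1, P4=0, P5=2, P6=0)
step 3: fire T3:  (P0=7, P1=0, P2=6, P3=1, P4=0, P5=2, P6=0) → (P0=9, P1=0, P2=8, P3=1, P4=0, P5=2, P6=0)

YES — reachable via ⟨T3, T3, T3⟩ (3 firings)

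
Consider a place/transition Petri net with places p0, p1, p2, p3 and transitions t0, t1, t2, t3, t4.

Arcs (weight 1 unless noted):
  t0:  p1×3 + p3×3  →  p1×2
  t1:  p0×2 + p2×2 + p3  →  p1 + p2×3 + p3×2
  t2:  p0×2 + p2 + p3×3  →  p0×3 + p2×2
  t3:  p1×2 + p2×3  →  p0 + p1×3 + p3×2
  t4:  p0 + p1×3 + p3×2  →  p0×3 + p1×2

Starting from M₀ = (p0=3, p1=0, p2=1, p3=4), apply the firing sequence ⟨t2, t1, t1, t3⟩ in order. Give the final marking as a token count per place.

(p0=1, p1=3, p2=1, p3=5)

step 1: fire t2:  (p0=3, p1=0, p2=1, p3=4) → (p0=4, p1=0, p2=2, p3=1)
step 2: fire t1:  (p0=4, p1=0, p2=2, p3=1) → (p0=2, p1=1, p2=3, p3=2)
step 3: fire t1:  (p0=2, p1=1, p2=3, p3=2) → (p0=0, p1=2, p2=4, p3=3)
step 4: fire t3:  (p0=0, p1=2, p2=4, p3=3) → (p0=1, p1=3, p2=1, p3=5)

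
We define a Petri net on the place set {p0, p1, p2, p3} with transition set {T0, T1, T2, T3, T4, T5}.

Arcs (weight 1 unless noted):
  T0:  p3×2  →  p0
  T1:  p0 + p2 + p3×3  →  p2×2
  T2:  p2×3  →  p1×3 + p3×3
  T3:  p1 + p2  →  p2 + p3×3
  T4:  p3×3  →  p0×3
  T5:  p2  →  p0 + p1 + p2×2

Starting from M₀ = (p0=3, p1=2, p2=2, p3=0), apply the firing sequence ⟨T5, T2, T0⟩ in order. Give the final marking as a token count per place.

(p0=5, p1=6, p2=0, p3=1)

step 1: fire T5:  (p0=3, p1=2, p2=2, p3=0) → (p0=4, p1=3, p2=3, p3=0)
step 2: fire T2:  (p0=4, p1=3, p2=3, p3=0) → (p0=4, p1=6, p2=0, p3=3)
step 3: fire T0:  (p0=4, p1=6, p2=0, p3=3) → (p0=5, p1=6, p2=0, p3=1)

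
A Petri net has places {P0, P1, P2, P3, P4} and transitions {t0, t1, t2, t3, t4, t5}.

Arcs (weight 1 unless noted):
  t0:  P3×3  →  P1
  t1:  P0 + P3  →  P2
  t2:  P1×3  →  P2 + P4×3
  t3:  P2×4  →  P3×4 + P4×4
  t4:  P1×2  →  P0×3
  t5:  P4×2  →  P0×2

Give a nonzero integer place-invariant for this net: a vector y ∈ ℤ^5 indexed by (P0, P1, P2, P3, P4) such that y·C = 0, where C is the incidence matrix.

y = (P0:2, P1:3, P2:3, P3:1, P4:2)

Incidence matrix C (rows=places, cols=transitions):
       t0   t1   t2   t3   t4   t5
   P0   0   -1    0    0    3    2
   P1   1    0   -3    0   -2    0
   P2   0    1    1   -4    0    0
   P3  -3   -1    0    4    0    0
   P4   0    0    3    4    0   -2

Candidate y = [2, 3, 3, 1, 2]; check y·C column-wise:
  col t0: 2·0 + 3·1 + 3·0 + 1·-3 + 2·0 = 0
  col t1: 2·-1 + 3·0 + 3·1 + 1·-1 + 2·0 = 0
  col t2: 2·0 + 3·-3 + 3·1 + 1·0 + 2·3 = 0
  col t3: 2·0 + 3·0 + 3·-4 + 1·4 + 2·4 = 0
  col t4: 2·3 + 3·-2 + 3·0 + 1·0 + 2·0 = 0
  col t5: 2·2 + 3·0 + 3·0 + 1·0 + 2·-2 = 0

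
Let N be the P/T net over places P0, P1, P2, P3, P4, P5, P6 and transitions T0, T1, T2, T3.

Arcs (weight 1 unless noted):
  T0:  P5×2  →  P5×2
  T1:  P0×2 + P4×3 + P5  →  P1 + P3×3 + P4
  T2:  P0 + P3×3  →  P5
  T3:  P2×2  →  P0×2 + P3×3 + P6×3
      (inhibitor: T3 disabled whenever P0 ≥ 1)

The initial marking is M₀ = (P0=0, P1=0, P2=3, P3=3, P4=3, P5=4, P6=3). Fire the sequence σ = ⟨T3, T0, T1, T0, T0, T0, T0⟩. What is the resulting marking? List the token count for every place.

(P0=0, P1=1, P2=1, P3=9, P4=1, P5=3, P6=6)

step 1: fire T3:  (P0=0, P1=0, P2=3, P3=3, P4=3, P5=4, P6=3) → (P0=2, P1=0, P2=1, P3=6, P4=3, P5=4, P6=6)
step 2: fire T0:  (P0=2, P1=0, P2=1, P3=6, P4=3, P5=4, P6=6) → (P0=2, P1=0, P2=1, P3=6, P4=3, P5=4, P6=6)
step 3: fire T1:  (P0=2, P1=0, P2=1, P3=6, P4=3, P5=4, P6=6) → (P0=0, P1=1, P2=1, P3=9, P4=1, P5=3, P6=6)
step 4: fire T0:  (P0=0, P1=1, P2=1, P3=9, P4=1, P5=3, P6=6) → (P0=0, P1=1, P2=1, P3=9, P4=1, P5=3, P6=6)
step 5: fire T0:  (P0=0, P1=1, P2=1, P3=9, P4=1, P5=3, P6=6) → (P0=0, P1=1, P2=1, P3=9, P4=1, P5=3, P6=6)
step 6: fire T0:  (P0=0, P1=1, P2=1, P3=9, P4=1, P5=3, P6=6) → (P0=0, P1=1, P2=1, P3=9, P4=1, P5=3, P6=6)
step 7: fire T0:  (P0=0, P1=1, P2=1, P3=9, P4=1, P5=3, P6=6) → (P0=0, P1=1, P2=1, P3=9, P4=1, P5=3, P6=6)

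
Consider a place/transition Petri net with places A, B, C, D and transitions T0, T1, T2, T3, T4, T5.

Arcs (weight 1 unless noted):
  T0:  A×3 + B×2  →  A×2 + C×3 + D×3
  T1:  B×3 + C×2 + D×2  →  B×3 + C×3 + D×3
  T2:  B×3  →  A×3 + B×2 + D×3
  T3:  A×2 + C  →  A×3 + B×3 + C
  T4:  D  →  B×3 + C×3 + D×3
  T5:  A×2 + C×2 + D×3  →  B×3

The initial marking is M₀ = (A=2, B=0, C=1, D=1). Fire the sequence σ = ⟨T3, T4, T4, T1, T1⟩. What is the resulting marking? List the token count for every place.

(A=3, B=9, C=9, D=7)

step 1: fire T3:  (A=2, B=0, C=1, D=1) → (A=3, B=3, C=1, D=1)
step 2: fire T4:  (A=3, B=3, C=1, D=1) → (A=3, B=6, C=4, D=3)
step 3: fire T4:  (A=3, B=6, C=4, D=3) → (A=3, B=9, C=7, D=5)
step 4: fire T1:  (A=3, B=9, C=7, D=5) → (A=3, B=9, C=8, D=6)
step 5: fire T1:  (A=3, B=9, C=8, D=6) → (A=3, B=9, C=9, D=7)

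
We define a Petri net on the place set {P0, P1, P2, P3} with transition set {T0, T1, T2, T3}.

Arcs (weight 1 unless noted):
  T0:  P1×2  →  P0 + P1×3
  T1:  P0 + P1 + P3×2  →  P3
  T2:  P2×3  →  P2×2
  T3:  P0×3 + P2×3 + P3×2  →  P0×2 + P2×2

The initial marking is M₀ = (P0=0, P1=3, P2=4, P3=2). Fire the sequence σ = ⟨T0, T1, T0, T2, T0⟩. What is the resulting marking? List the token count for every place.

step 1: fire T0:  (P0=0, P1=3, P2=4, P3=2) → (P0=1, P1=4, P2=4, P3=2)
step 2: fire T1:  (P0=1, P1=4, P2=4, P3=2) → (P0=0, P1=3, P2=4, P3=1)
step 3: fire T0:  (P0=0, P1=3, P2=4, P3=1) → (P0=1, P1=4, P2=4, P3=1)
step 4: fire T2:  (P0=1, P1=4, P2=4, P3=1) → (P0=1, P1=4, P2=3, P3=1)
step 5: fire T0:  (P0=1, P1=4, P2=3, P3=1) → (P0=2, P1=5, P2=3, P3=1)

(P0=2, P1=5, P2=3, P3=1)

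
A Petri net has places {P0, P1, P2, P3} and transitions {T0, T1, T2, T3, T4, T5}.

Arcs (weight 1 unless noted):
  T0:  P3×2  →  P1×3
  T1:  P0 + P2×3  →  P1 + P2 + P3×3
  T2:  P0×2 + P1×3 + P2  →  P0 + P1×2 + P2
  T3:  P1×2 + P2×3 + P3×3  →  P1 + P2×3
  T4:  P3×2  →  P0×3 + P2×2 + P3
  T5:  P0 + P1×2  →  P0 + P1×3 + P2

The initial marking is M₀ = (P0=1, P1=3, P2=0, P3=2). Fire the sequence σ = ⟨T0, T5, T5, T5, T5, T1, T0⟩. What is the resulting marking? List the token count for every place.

(P0=0, P1=14, P2=2, P3=1)

step 1: fire T0:  (P0=1, P1=3, P2=0, P3=2) → (P0=1, P1=6, P2=0, P3=0)
step 2: fire T5:  (P0=1, P1=6, P2=0, P3=0) → (P0=1, P1=7, P2=1, P3=0)
step 3: fire T5:  (P0=1, P1=7, P2=1, P3=0) → (P0=1, P1=8, P2=2, P3=0)
step 4: fire T5:  (P0=1, P1=8, P2=2, P3=0) → (P0=1, P1=9, P2=3, P3=0)
step 5: fire T5:  (P0=1, P1=9, P2=3, P3=0) → (P0=1, P1=10, P2=4, P3=0)
step 6: fire T1:  (P0=1, P1=10, P2=4, P3=0) → (P0=0, P1=11, P2=2, P3=3)
step 7: fire T0:  (P0=0, P1=11, P2=2, P3=3) → (P0=0, P1=14, P2=2, P3=1)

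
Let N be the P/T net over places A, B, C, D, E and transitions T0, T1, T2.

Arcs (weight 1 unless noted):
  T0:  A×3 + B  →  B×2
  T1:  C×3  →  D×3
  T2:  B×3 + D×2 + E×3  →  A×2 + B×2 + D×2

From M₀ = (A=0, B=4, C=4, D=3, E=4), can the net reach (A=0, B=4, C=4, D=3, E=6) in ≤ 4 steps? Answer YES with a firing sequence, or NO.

depth 0: 1 marking
depth 1: 3 markings reached so far
depth 2: 4 markings reached so far
depth 3: 4 markings reached so far
(frontier empty at depth 3; search complete)
target is not among the 4 markings reachable within 4 steps

NO — not reachable within 4 firings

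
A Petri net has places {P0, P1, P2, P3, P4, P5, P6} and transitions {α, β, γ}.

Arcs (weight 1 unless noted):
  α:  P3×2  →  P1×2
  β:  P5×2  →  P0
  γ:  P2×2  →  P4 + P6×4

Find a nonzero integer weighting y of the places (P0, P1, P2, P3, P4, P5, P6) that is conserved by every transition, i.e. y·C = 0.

Incidence matrix C (rows=places, cols=transitions):
        α    β    γ
   P0   0    1    0
   P1   2    0    0
   P2   0    0   -2
   P3  -2    0    0
   P4   0    0    1
   P5   0   -2    0
   P6   0    0    4

Candidate y = [0, 1, 0, 1, 0, 0, 0]; check y·C column-wise:
  col α: 1·2 + 1·-2 = 0
  col β: 0·1 + 1·0 + 1·0 + 0·-2 = 0
  col γ: 1·0 + 0·-2 + 1·0 + 0·1 + 0·4 = 0

y = (P0:0, P1:1, P2:0, P3:1, P4:0, P5:0, P6:0)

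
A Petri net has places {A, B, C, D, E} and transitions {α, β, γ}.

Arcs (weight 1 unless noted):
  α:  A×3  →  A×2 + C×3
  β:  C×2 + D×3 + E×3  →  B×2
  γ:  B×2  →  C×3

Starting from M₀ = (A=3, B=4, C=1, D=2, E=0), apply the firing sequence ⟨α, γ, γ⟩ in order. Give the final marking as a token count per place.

step 1: fire α:  (A=3, B=4, C=1, D=2, E=0) → (A=2, B=4, C=4, D=2, E=0)
step 2: fire γ:  (A=2, B=4, C=4, D=2, E=0) → (A=2, B=2, C=7, D=2, E=0)
step 3: fire γ:  (A=2, B=2, C=7, D=2, E=0) → (A=2, B=0, C=10, D=2, E=0)

(A=2, B=0, C=10, D=2, E=0)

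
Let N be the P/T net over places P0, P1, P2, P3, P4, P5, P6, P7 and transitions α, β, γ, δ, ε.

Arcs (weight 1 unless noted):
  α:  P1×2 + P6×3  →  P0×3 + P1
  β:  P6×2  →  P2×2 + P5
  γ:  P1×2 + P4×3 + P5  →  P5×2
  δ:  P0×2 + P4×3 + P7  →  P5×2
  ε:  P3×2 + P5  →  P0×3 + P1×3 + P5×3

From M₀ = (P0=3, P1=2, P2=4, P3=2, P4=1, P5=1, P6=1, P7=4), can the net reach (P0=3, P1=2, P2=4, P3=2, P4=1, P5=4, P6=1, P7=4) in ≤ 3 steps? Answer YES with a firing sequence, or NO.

depth 0: 1 marking
depth 1: 2 markings reached so far
depth 2: 2 markings reached so far
(frontier empty at depth 2; search complete)
target is not among the 2 markings reachable within 3 steps

NO — not reachable within 3 firings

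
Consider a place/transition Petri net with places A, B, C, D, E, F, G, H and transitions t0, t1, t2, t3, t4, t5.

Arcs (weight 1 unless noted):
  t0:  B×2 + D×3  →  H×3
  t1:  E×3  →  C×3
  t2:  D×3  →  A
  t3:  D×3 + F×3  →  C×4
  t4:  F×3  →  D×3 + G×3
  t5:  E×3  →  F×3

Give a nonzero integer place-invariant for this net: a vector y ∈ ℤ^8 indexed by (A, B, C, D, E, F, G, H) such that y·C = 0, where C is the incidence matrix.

y = (A:6, B:-3, C:6, D:2, E:6, F:6, G:4, H:0)

Incidence matrix C (rows=places, cols=transitions):
       t0   t1   t2   t3   t4   t5
    A   0    0    1    0    0    0
    B  -2    0    0    0    0    0
    C   0    3    0    4    0    0
    D  -3    0   -3   -3    3    0
    E   0   -3    0    0    0   -3
    F   0    0    0   -3   -3    3
    G   0    0    0    0    3    0
    H   3    0    0    0    0    0

Candidate y = [6, -3, 6, 2, 6, 6, 4, 0]; check y·C column-wise:
  col t0: 6·0 + -3·-2 + 6·0 + 2·-3 + 6·0 + 6·0 + 4·0 + 0·3 = 0
  col t1: 6·0 + -3·0 + 6·3 + 2·0 + 6·-3 + 6·0 + 4·0 = 0
  col t2: 6·1 + -3·0 + 6·0 + 2·-3 + 6·0 + 6·0 + 4·0 = 0
  col t3: 6·0 + -3·0 + 6·4 + 2·-3 + 6·0 + 6·-3 + 4·0 = 0
  col t4: 6·0 + -3·0 + 6·0 + 2·3 + 6·0 + 6·-3 + 4·3 = 0
  col t5: 6·0 + -3·0 + 6·0 + 2·0 + 6·-3 + 6·3 + 4·0 = 0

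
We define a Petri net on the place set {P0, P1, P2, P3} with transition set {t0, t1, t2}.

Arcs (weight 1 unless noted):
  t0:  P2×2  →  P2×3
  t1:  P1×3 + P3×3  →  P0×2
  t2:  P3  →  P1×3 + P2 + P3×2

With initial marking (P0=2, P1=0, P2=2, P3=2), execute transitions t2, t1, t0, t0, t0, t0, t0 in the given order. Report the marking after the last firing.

step 1: fire t2:  (P0=2, P1=0, P2=2, P3=2) → (P0=2, P1=3, P2=3, P3=3)
step 2: fire t1:  (P0=2, P1=3, P2=3, P3=3) → (P0=4, P1=0, P2=3, P3=0)
step 3: fire t0:  (P0=4, P1=0, P2=3, P3=0) → (P0=4, P1=0, P2=4, P3=0)
step 4: fire t0:  (P0=4, P1=0, P2=4, P3=0) → (P0=4, P1=0, P2=5, P3=0)
step 5: fire t0:  (P0=4, P1=0, P2=5, P3=0) → (P0=4, P1=0, P2=6, P3=0)
step 6: fire t0:  (P0=4, P1=0, P2=6, P3=0) → (P0=4, P1=0, P2=7, P3=0)
step 7: fire t0:  (P0=4, P1=0, P2=7, P3=0) → (P0=4, P1=0, P2=8, P3=0)

(P0=4, P1=0, P2=8, P3=0)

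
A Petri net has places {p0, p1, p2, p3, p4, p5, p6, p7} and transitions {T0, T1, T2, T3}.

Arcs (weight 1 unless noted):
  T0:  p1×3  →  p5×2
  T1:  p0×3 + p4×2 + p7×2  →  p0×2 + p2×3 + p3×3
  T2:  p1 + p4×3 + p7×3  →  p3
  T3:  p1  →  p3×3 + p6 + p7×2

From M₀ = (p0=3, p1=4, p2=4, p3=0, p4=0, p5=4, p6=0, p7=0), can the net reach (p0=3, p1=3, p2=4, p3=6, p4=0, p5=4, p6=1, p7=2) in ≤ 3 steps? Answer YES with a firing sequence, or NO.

depth 0: 1 marking
depth 1: 3 markings reached so far
depth 2: 5 markings reached so far
depth 3: 6 markings reached so far
target is not among the 6 markings reachable within 3 steps

NO — not reachable within 3 firings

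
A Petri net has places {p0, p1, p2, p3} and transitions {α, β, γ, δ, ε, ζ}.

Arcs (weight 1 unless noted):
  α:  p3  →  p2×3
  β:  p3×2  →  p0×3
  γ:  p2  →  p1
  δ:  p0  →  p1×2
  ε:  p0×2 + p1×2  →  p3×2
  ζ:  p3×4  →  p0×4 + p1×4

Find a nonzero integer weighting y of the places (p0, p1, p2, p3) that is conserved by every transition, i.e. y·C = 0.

Incidence matrix C (rows=places, cols=transitions):
        α    β    γ    δ    ε    ζ
   p0   0    3    0   -1   -2    4
   p1   0    0    1    2   -2    4
   p2   3    0   -1    0    0    0
   p3  -1   -2    0    0    2   -4

Candidate y = [2, 1, 1, 3]; check y·C column-wise:
  col α: 2·0 + 1·0 + 1·3 + 3·-1 = 0
  col β: 2·3 + 1·0 + 1·0 + 3·-2 = 0
  col γ: 2·0 + 1·1 + 1·-1 + 3·0 = 0
  col δ: 2·-1 + 1·2 + 1·0 + 3·0 = 0
  col ε: 2·-2 + 1·-2 + 1·0 + 3·2 = 0
  col ζ: 2·4 + 1·4 + 1·0 + 3·-4 = 0

y = (p0:2, p1:1, p2:1, p3:3)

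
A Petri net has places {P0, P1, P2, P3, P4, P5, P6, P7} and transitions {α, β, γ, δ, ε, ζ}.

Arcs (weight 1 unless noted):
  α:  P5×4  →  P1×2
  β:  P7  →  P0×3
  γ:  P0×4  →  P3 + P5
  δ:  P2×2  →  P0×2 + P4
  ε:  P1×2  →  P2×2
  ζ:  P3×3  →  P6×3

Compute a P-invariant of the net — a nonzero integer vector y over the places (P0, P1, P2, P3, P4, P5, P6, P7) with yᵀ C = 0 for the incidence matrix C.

y = (P0:0, P1:2, P2:2, P3:-1, P4:4, P5:1, P6:-1, P7:0)

Incidence matrix C (rows=places, cols=transitions):
        α    β    γ    δ    ε    ζ
   P0   0    3   -4    2    0    0
   P1   2    0    0    0   -2    0
   P2   0    0    0   -2    2    0
   P3   0    0    1    0    0   -3
   P4   0    0    0    1    0    0
   P5  -4    0    1    0    0    0
   P6   0    0    0    0    0    3
   P7   0   -1    0    0    0    0

Candidate y = [0, 2, 2, -1, 4, 1, -1, 0]; check y·C column-wise:
  col α: 2·2 + 2·0 + -1·0 + 4·0 + 1·-4 + -1·0 = 0
  col β: 0·3 + 2·0 + 2·0 + -1·0 + 4·0 + 1·0 + -1·0 + 0·-1 = 0
  col γ: 0·-4 + 2·0 + 2·0 + -1·1 + 4·0 + 1·1 + -1·0 = 0
  col δ: 0·2 + 2·0 + 2·-2 + -1·0 + 4·1 + 1·0 + -1·0 = 0
  col ε: 2·-2 + 2·2 + -1·0 + 4·0 + 1·0 + -1·0 = 0
  col ζ: 2·0 + 2·0 + -1·-3 + 4·0 + 1·0 + -1·3 = 0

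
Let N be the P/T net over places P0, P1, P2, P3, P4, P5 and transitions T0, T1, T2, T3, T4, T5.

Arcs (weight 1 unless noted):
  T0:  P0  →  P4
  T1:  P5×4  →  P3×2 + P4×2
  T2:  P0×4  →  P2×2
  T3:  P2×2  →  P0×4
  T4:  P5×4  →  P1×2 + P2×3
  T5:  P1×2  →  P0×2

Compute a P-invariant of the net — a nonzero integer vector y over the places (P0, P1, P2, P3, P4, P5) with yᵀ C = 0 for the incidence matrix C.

Incidence matrix C (rows=places, cols=transitions):
       T0   T1   T2   T3   T4   T5
   P0  -1    0   -4    4    0    2
   P1   0    0    0    0    2   -2
   P2   0    0    2   -2    3    0
   P3   0    2    0    0    0    0
   P4   1    2    0    0    0    0
   P5   0   -4    0    0   -4    0

Candidate y = [1, 1, 2, 3, 1, 2]; check y·C column-wise:
  col T0: 1·-1 + 1·0 + 2·0 + 3·0 + 1·1 + 2·0 = 0
  col T1: 1·0 + 1·0 + 2·0 + 3·2 + 1·2 + 2·-4 = 0
  col T2: 1·-4 + 1·0 + 2·2 + 3·0 + 1·0 + 2·0 = 0
  col T3: 1·4 + 1·0 + 2·-2 + 3·0 + 1·0 + 2·0 = 0
  col T4: 1·0 + 1·2 + 2·3 + 3·0 + 1·0 + 2·-4 = 0
  col T5: 1·2 + 1·-2 + 2·0 + 3·0 + 1·0 + 2·0 = 0

y = (P0:1, P1:1, P2:2, P3:3, P4:1, P5:2)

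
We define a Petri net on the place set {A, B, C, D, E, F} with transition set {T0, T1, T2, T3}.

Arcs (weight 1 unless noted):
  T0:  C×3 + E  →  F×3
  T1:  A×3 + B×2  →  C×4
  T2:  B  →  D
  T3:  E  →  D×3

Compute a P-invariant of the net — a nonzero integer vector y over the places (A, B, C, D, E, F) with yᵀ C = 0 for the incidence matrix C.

y = (A:2, B:-1, C:1, D:-1, E:-3, F:0)

Incidence matrix C (rows=places, cols=transitions):
       T0   T1   T2   T3
    A   0   -3    0    0
    B   0   -2   -1    0
    C  -3    4    0    0
    D   0    0    1    3
    E  -1    0    0   -1
    F   3    0    0    0

Candidate y = [2, -1, 1, -1, -3, 0]; check y·C column-wise:
  col T0: 2·0 + -1·0 + 1·-3 + -1·0 + -3·-1 + 0·3 = 0
  col T1: 2·-3 + -1·-2 + 1·4 + -1·0 + -3·0 = 0
  col T2: 2·0 + -1·-1 + 1·0 + -1·1 + -3·0 = 0
  col T3: 2·0 + -1·0 + 1·0 + -1·3 + -3·-1 = 0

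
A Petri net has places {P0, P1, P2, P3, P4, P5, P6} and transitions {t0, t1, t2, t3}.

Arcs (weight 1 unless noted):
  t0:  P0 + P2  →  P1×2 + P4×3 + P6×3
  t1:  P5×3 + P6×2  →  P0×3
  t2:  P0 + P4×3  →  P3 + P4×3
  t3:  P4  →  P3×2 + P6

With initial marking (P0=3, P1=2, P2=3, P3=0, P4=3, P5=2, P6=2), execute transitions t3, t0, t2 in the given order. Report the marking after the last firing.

step 1: fire t3:  (P0=3, P1=2, P2=3, P3=0, P4=3, P5=2, P6=2) → (P0=3, P1=2, P2=3, P3=2, P4=2, P5=2, P6=3)
step 2: fire t0:  (P0=3, P1=2, P2=3, P3=2, P4=2, P5=2, P6=3) → (P0=2, P1=4, P2=2, P3=2, P4=5, P5=2, P6=6)
step 3: fire t2:  (P0=2, P1=4, P2=2, P3=2, P4=5, P5=2, P6=6) → (P0=1, P1=4, P2=2, P3=3, P4=5, P5=2, P6=6)

(P0=1, P1=4, P2=2, P3=3, P4=5, P5=2, P6=6)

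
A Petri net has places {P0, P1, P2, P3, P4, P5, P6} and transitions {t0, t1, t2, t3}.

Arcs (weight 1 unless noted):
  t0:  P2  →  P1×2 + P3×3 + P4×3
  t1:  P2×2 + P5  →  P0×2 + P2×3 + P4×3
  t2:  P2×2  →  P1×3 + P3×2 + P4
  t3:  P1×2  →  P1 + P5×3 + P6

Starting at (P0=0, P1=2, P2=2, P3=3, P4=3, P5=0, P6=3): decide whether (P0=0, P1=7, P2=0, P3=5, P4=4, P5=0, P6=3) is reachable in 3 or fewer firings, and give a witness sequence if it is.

depth 0: 1 marking
depth 1: 4 markings reached so far
depth 2: 8 markings reached so far
depth 3: 14 markings reached so far
target is not among the 14 markings reachable within 3 steps

NO — not reachable within 3 firings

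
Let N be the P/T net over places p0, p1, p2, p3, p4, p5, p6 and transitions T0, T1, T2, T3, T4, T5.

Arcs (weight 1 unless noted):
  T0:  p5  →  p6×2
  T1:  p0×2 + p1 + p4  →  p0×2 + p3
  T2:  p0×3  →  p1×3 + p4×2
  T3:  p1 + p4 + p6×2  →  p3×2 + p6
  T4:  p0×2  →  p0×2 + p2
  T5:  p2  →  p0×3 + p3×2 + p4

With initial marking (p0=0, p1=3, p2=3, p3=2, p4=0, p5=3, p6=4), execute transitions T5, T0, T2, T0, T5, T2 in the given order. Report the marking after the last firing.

step 1: fire T5:  (p0=0, p1=3, p2=3, p3=2, p4=0, p5=3, p6=4) → (p0=3, p1=3, p2=2, p3=4, p4=1, p5=3, p6=4)
step 2: fire T0:  (p0=3, p1=3, p2=2, p3=4, p4=1, p5=3, p6=4) → (p0=3, p1=3, p2=2, p3=4, p4=1, p5=2, p6=6)
step 3: fire T2:  (p0=3, p1=3, p2=2, p3=4, p4=1, p5=2, p6=6) → (p0=0, p1=6, p2=2, p3=4, p4=3, p5=2, p6=6)
step 4: fire T0:  (p0=0, p1=6, p2=2, p3=4, p4=3, p5=2, p6=6) → (p0=0, p1=6, p2=2, p3=4, p4=3, p5=1, p6=8)
step 5: fire T5:  (p0=0, p1=6, p2=2, p3=4, p4=3, p5=1, p6=8) → (p0=3, p1=6, p2=1, p3=6, p4=4, p5=1, p6=8)
step 6: fire T2:  (p0=3, p1=6, p2=1, p3=6, p4=4, p5=1, p6=8) → (p0=0, p1=9, p2=1, p3=6, p4=6, p5=1, p6=8)

(p0=0, p1=9, p2=1, p3=6, p4=6, p5=1, p6=8)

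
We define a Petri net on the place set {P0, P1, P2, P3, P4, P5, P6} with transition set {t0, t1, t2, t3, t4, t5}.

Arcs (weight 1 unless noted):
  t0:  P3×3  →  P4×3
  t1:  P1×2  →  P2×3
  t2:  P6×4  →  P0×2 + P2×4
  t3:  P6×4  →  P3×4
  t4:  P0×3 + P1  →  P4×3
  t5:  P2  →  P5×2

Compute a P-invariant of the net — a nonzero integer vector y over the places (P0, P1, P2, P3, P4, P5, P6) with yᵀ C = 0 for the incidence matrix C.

y = (P0:2, P1:3, P2:2, P3:3, P4:3, P5:1, P6:3)

Incidence matrix C (rows=places, cols=transitions):
       t0   t1   t2   t3   t4   t5
   P0   0    0    2    0   -3    0
   P1   0   -2    0    0   -1    0
   P2   0    3    4    0    0   -1
   P3  -3    0    0    4    0    0
   P4   3    0    0    0    3    0
   P5   0    0    0    0    0    2
   P6   0    0   -4   -4    0    0

Candidate y = [2, 3, 2, 3, 3, 1, 3]; check y·C column-wise:
  col t0: 2·0 + 3·0 + 2·0 + 3·-3 + 3·3 + 1·0 + 3·0 = 0
  col t1: 2·0 + 3·-2 + 2·3 + 3·0 + 3·0 + 1·0 + 3·0 = 0
  col t2: 2·2 + 3·0 + 2·4 + 3·0 + 3·0 + 1·0 + 3·-4 = 0
  col t3: 2·0 + 3·0 + 2·0 + 3·4 + 3·0 + 1·0 + 3·-4 = 0
  col t4: 2·-3 + 3·-1 + 2·0 + 3·0 + 3·3 + 1·0 + 3·0 = 0
  col t5: 2·0 + 3·0 + 2·-1 + 3·0 + 3·0 + 1·2 + 3·0 = 0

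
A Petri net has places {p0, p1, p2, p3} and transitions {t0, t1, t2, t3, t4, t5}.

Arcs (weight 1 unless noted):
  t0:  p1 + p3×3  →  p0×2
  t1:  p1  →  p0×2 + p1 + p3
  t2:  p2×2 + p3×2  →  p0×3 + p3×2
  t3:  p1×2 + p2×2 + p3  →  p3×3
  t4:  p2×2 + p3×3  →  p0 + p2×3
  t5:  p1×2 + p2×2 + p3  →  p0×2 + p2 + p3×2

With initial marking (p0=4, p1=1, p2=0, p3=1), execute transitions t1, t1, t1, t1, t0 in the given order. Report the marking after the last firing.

step 1: fire t1:  (p0=4, p1=1, p2=0, p3=1) → (p0=6, p1=1, p2=0, p3=2)
step 2: fire t1:  (p0=6, p1=1, p2=0, p3=2) → (p0=8, p1=1, p2=0, p3=3)
step 3: fire t1:  (p0=8, p1=1, p2=0, p3=3) → (p0=10, p1=1, p2=0, p3=4)
step 4: fire t1:  (p0=10, p1=1, p2=0, p3=4) → (p0=12, p1=1, p2=0, p3=5)
step 5: fire t0:  (p0=12, p1=1, p2=0, p3=5) → (p0=14, p1=0, p2=0, p3=2)

(p0=14, p1=0, p2=0, p3=2)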